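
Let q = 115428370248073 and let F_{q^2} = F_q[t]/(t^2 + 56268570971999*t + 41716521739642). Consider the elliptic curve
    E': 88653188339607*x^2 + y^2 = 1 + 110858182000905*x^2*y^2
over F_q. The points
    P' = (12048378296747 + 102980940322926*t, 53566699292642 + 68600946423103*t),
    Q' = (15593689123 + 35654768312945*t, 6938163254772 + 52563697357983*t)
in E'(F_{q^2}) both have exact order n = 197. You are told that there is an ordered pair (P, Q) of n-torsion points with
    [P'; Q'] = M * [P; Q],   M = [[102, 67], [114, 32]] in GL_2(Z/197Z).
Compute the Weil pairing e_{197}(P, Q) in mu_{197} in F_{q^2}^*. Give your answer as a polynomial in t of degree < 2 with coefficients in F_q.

e_{197} is bilinear + alternating on E[197], so e_{197}(102*P + 67*Q, 114*P + 32*Q) = e_{197}(P,Q)^(102*32-67*114).
det(M) mod 197 = 157; its inverse in (Z/197)^* is 64 (check: 157*64 mod 197 = 1).
Edwards a_E,d_E -> Montgomery A=2353355979438,B=25425042132853 -> Weierstrass 102224596518010,94191673576549 via alpha=33251895056752,beta=52162936708712.
Miller loop for e_{197} over F_{115428370248073^2}: bits of 197 = 11000101; 7 double steps + 3 add steps, l/v at each.
f_P(D_Q)/f_Q(D_P) = 101090709022731 + 23364344767885*t.
Finally e_{197}(P,Q) = 87938736084090 + 9415927428273*t.

87938736084090 + 9415927428273*t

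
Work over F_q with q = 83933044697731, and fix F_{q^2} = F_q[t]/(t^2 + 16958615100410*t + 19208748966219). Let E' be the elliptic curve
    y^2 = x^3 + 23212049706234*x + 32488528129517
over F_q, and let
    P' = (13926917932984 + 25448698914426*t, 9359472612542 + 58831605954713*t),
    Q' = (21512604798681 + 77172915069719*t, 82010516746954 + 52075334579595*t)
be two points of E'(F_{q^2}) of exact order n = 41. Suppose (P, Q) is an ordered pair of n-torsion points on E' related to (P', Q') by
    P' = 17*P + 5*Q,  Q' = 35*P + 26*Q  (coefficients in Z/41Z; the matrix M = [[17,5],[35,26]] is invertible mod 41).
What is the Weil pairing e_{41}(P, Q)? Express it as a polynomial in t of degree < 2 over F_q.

Since e_{41}(P,P)=e_{41}(Q,Q)=1 and e_{41}(Q,P)=e_{41}(P,Q)^{-1}, expanding e_{41}(17*P + 5*Q,35*P + 26*Q) leaves e(P,Q)^det(M).
So e_{41}(P,Q) = e_{41}(P',Q')^{2}, since 21*2 = 1 mod 41.
Build f_{41,P'} and f_{41,Q'} via the 6-bit ladder of 41=101001_2; evaluate at shifted divisors; quotient in F_{83933044697731^2}.
Result: e(P',Q') = 5501072650529 + 40735222508857*t.
Hence e(P,Q) = 19032992050086 + 999891965908*t in F_{83933044697731^2}^*.

19032992050086 + 999891965908*t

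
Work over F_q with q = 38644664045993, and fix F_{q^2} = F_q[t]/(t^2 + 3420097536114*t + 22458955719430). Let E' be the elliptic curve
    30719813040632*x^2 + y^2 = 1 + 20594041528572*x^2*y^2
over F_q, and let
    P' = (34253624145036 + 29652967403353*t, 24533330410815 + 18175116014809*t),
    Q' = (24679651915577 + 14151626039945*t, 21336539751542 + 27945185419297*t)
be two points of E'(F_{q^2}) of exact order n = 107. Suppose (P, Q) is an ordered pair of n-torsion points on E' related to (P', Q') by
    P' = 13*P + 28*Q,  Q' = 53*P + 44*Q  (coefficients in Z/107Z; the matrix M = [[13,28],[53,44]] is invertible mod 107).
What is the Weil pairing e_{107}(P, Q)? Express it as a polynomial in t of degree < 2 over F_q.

Under M = [[13,28],[53,44]] in GL_2(Z/107), e_{107}(P',Q') = e_{107}(P,Q)^(13*44-28*53 mod 107).
det(M) mod 107 = 51; its inverse in (Z/107)^* is 21 (check: 51*21 mod 107 = 1).
Edwards->Montgomery: u=(1+y)/(1-y), v=u/x -> 32172448381176v^2=u^3+32167936457268u^2+u; then x_W=2531442878015u+21433863776865: y^2=x^3+21835055553894*x+36882406108697.
Build f_{107,P'} and f_{107,Q'} via the 7-bit ladder of 107=1101011_2; evaluate at shifted divisors; quotient in F_{38644664045993^2}.
f_P(D_Q)/f_Q(D_P) = 10594032317226 + 33318493890276*t.
(10594032317226 + 33318493890276*t)^{21} mod (38644664045993,f) = 7689110689607 + 2221838208147*t.

7689110689607 + 2221838208147*t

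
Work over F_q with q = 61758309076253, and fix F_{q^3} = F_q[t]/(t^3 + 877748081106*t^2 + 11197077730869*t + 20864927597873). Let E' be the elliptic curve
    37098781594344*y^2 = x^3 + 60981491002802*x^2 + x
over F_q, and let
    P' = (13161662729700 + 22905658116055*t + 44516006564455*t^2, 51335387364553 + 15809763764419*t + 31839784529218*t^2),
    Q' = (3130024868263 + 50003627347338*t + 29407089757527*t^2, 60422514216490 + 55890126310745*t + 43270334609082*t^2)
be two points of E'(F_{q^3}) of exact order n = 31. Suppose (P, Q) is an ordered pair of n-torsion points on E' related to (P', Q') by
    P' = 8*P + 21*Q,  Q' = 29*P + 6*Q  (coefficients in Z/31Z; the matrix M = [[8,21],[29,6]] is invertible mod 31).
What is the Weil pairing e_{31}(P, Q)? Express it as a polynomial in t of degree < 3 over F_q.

20727738467001 + 26036096606007*t + 59211529089308*t^2

Since e_{31}(P,P)=e_{31}(Q,Q)=1 and e_{31}(Q,P)=e_{31}(P,Q)^{-1}, expanding e_{31}(8*P + 21*Q,29*P + 6*Q) leaves e(P,Q)^det(M).
8*6 - 21*29 = -561; reduced mod 31: det = 28, inverse 10.
Set x_W=4202992369657*u+53324987814442, y_W=4202992369657*v; then E': y_W^2=x_W^3+20688137743629*x_W+47783662768381.
Run Miller on y^2=x^3+20688137743629*x+47783662768381 over F_{61758309076253}: ladder 11111 (5 bits); e = f_P(D_Q)/f_Q(D_P).
f_P(D_Q)/f_Q(D_P) = 25810676378346 + 11105964707642*t + 47470809453669*t^2.
Raise to 10: e(P,Q) = 20727738467001 + 26036096606007*t + 59211529089308*t^2 in mu_{31}.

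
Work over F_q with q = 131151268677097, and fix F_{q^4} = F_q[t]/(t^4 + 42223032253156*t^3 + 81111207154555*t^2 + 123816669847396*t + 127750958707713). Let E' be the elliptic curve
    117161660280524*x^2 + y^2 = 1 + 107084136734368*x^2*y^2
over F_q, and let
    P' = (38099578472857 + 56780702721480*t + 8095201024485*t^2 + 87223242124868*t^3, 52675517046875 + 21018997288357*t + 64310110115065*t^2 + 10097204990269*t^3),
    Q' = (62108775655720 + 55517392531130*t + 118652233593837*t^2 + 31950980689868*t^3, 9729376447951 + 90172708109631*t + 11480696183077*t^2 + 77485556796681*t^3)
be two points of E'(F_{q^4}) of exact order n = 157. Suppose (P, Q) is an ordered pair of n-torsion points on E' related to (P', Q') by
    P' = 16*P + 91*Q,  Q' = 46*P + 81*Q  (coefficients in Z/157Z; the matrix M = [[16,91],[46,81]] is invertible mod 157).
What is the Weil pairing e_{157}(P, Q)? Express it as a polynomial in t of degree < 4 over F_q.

118320834452840 + 122690279720446*t + 114072247690652*t^2 + 131031077215313*t^3

The 157-Weil pairing on E[157] over F_{131151268677097} is alternating-bilinear: e_{157}(P',Q') = e_{157}(P,Q)^det(M).
Hence e(P,Q) = e(P',Q')^{130} where 130 = 93^{-1} mod 157.
Map (x,y)_Ed via u=(1+y)/(1-y), v=(1+y)/((1-y)x) to Montgomery A=83716079204471,B=66331724319358; then to (a',b')=(103450445865415,9442892502927).
n = 157 = (10011101)_2 (8 bits, wt 5); accumulate f_{157,P'}(Q'+S)/f_{157,P'}(S) along the 7-step ladder.
So e_{157}(P',Q') = 14733499297385 + 107474924728444*t + 24058265453865*t^2 + 57691263967151*t^3.
e_{157}(P,Q) = (14733499297385 + 107474924728444*t + 24058265453865*t^2 + 57691263967151*t^3)^{130} = 118320834452840 + 122690279720446*t + 114072247690652*t^2 + 131031077215313*t^3.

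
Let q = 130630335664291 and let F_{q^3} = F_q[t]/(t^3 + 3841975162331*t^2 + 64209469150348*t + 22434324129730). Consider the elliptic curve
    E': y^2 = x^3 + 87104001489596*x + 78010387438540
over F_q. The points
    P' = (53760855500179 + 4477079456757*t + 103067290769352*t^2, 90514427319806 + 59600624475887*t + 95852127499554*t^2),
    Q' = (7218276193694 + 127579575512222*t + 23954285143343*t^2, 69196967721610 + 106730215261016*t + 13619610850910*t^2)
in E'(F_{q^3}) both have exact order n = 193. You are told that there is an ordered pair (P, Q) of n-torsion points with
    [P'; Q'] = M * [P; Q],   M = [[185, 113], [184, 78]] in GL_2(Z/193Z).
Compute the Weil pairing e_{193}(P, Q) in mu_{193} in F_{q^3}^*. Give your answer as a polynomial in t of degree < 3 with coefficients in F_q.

e_{193} is bilinear + alternating on E[193], so e_{193}(185*P + 113*Q, 184*P + 78*Q) = e_{193}(P,Q)^(185*78-113*184).
Hence e(P,Q) = e(P',Q')^{138} where 138 = 7^{-1} mod 193.
Run Miller on y^2=x^3+87104001489596*x+78010387438540 over F_{130630335664291}: ladder 11000001 (8 bits); e = f_P(D_Q)/f_Q(D_P).
The quotient is 50654101960988 + 29154490904546*t + 43072988104738*t^2.
Hence e(P,Q) = 99166978104017 + 116385262399152*t + 75709949867458*t^2 in F_{130630335664291^3}^*.

99166978104017 + 116385262399152*t + 75709949867458*t^2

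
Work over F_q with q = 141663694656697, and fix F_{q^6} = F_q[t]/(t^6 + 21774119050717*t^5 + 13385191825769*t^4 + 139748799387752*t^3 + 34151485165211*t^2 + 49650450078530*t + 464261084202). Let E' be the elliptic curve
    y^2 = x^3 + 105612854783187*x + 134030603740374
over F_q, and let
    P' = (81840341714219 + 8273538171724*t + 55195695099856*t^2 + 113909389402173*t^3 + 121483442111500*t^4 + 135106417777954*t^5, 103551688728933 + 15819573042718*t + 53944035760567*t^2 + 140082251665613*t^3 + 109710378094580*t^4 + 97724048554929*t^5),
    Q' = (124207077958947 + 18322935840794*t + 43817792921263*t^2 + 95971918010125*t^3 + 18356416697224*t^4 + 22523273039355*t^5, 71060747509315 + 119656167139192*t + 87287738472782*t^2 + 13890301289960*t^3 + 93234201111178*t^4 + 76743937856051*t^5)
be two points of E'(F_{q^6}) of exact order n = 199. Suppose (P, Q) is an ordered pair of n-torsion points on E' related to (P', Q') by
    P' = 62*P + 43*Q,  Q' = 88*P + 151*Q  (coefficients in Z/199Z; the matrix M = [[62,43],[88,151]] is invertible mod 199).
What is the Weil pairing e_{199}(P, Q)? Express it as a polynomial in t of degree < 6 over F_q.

The 199-Weil pairing on E[199] over F_{141663694656697} is alternating-bilinear: e_{199}(P',Q') = e_{199}(P,Q)^det(M).
Hence e(P,Q) = e(P',Q')^{166} where 166 = 6^{-1} mod 199.
Build f_{199,P'} and f_{199,Q'} via the 8-bit ladder of 199=11000111_2; evaluate at shifted divisors; quotient in F_{141663694656697^6}.
The quotient is 108837319616983 + 66020043451756*t + 23948462746676*t^2 + 10501420379*t^3 + 36728251238606*t^4 + 112359749687729*t^5.
Finally e_{199}(P,Q) = 34330131833974 + 135635339037764*t + 132353913386020*t^2 + 118747346014919*t^3 + 138421848419119*t^4 + 2968099962984*t^5.

34330131833974 + 135635339037764*t + 132353913386020*t^2 + 118747346014919*t^3 + 138421848419119*t^4 + 2968099962984*t^5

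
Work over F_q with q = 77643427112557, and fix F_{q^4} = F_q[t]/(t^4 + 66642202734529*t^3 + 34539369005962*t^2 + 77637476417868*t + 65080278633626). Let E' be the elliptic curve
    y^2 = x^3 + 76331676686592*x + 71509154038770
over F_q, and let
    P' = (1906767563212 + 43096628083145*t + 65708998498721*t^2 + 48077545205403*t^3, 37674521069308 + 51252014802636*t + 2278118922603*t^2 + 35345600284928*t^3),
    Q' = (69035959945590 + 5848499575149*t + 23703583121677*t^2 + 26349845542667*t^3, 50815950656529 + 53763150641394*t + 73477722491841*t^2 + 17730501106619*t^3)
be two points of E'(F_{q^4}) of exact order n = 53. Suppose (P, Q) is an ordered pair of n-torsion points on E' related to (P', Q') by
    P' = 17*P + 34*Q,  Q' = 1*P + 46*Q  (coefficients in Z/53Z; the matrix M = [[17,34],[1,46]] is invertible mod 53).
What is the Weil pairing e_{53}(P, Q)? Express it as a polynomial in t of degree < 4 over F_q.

e_{53}(aP+bQ,cP+dQ) = e_{53}(P,Q)^(ad-bc); with (a,b,c,d)=(17,34,1,46) this gives the det-53 law.
Inverting 6 mod 53: 9. Thus e_{53}(P,Q) = e(P',Q')^{9}.
Double-and-add over 110101: 6-1 doublings, 4-1 additions; each step l_{T,T}/v_{2T} or l_{T,P'}/v at Q'+S for random S.
e_{53}(P',Q') = 52881729613486 + 2874898694142*t + 35205288608384*t^2 + 36316503496352*t^3.
Raise to 9: e(P,Q) = 72807331576741 + 77017095305061*t + 17882655831675*t^2 + 53590717685739*t^3 in mu_{53}.

72807331576741 + 77017095305061*t + 17882655831675*t^2 + 53590717685739*t^3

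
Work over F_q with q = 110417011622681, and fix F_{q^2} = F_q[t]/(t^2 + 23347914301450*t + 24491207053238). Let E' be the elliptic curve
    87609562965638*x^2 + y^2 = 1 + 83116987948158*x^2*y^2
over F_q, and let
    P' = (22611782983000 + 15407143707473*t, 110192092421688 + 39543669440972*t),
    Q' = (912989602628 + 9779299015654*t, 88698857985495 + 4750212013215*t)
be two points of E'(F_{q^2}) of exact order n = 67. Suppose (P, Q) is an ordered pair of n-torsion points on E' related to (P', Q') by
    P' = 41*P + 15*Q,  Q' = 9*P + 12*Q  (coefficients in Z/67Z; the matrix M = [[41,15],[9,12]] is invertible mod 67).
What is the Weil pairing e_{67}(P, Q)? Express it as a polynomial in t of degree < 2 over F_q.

Alternating bilinearity on E[67] (values in mu_{67} in F_{110417011622681^2}) gives e(P',Q') = e(P,Q)^det(M).
41*12 - 15*9 = 357; reduced mod 67: det = 22, inverse 64.
Map (x,y)_Ed via u=(1+y)/(1-y), v=(1+y)/((1-y)x) to Montgomery A=40448406186521,B=82967107115156; then to (a',b')=(41861478064657,102303466641541).
n = 67 = (1000011)_2 (7 bits, wt 3); accumulate f_{67,P'}(Q'+S)/f_{67,P'}(S) along the 6-step ladder.
The quotient is 80503077328049 + 34671426367094*t.
(80503077328049 + 34671426367094*t)^{64} mod (110417011622681,f) = 85563128825697 + 84295507774444*t.

85563128825697 + 84295507774444*t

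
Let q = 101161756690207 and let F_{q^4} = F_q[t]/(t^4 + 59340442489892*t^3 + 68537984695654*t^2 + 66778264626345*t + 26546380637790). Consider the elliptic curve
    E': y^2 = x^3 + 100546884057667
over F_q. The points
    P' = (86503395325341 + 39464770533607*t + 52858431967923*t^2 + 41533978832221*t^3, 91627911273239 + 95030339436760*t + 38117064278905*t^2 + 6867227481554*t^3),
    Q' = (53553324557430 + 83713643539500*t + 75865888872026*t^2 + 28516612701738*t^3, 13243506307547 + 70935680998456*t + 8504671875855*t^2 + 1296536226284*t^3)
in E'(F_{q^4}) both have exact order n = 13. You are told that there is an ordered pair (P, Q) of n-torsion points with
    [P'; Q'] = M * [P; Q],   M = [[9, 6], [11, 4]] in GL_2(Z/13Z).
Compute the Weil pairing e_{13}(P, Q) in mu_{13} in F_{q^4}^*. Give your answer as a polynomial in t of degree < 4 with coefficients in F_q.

82634946183998 + 87400968770132*t + 2190878333993*t^2 + 43436991514755*t^3

Under M = [[9,6],[11,4]] in GL_2(Z/13), e_{13}(P',Q') = e_{13}(P,Q)^(9*4-6*11 mod 13).
Hence e(P,Q) = e(P',Q')^{3} where 3 = 9^{-1} mod 13.
Double-and-add over 1101: 4-1 doublings, 3-1 additions; each step l_{T,T}/v_{2T} or l_{T,P'}/v at Q'+S for random S.
Miller gives e_{13}(P',Q') = 100379337876694 + 3385388057135*t + 56032577331528*t^2 + 41245993541420*t^3 in F_{101161756690207^4}.
e_{13}(P,Q) = (100379337876694 + 3385388057135*t + 56032577331528*t^2 + 41245993541420*t^3)^{3} = 82634946183998 + 87400968770132*t + 2190878333993*t^2 + 43436991514755*t^3.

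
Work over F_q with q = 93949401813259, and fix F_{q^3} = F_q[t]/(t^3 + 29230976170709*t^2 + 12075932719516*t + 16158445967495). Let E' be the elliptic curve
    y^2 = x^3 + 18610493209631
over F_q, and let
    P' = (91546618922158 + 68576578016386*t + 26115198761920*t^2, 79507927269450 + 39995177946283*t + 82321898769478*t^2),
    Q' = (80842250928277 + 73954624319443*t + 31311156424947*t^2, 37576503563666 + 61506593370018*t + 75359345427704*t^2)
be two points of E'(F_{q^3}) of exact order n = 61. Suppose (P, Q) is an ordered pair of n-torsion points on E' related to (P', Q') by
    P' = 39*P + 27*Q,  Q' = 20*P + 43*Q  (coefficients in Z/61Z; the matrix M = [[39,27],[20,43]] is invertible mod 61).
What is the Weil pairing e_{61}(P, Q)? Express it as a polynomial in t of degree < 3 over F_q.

35655854649555 + 42841949171651*t + 18349487203611*t^2

Under M = [[39,27],[20,43]] in GL_2(Z/61), e_{61}(P',Q') = e_{61}(P,Q)^(39*43-27*20 mod 61).
39*43 - 27*20 = 1137; reduced mod 61: det = 39, inverse 36.
Miller loop for e_{61} over F_{93949401813259^3}: bits of 61 = 111101; 5 double steps + 4 add steps, l/v at each.
Miller gives e_{61}(P',Q') = 61001952683365 + 56321225859554*t + 48131971752838*t^2 in F_{93949401813259^3}.
Finally e_{61}(P,Q) = 35655854649555 + 42841949171651*t + 18349487203611*t^2.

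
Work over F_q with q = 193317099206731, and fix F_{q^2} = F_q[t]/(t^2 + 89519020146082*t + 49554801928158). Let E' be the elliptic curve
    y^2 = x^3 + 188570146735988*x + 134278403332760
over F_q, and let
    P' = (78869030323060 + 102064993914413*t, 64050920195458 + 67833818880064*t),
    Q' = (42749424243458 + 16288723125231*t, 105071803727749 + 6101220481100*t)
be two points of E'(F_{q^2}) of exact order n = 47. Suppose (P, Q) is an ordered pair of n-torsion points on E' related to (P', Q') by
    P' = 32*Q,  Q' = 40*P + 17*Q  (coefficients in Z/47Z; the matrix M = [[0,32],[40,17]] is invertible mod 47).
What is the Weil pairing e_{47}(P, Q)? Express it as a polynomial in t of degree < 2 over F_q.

49381714634032 + 35474743971064*t

Alternating bilinearity on E[47] (values in mu_{47} in F_{193317099206731^2}) gives e(P',Q') = e(P,Q)^det(M).
det M = 0*17 - 32*40 = -1280 = 36 (mod 47); 36^{-1} = 17 (mod 47).
Double-and-add over 101111: 6-1 doublings, 5-1 additions; each step l_{T,T}/v_{2T} or l_{T,P'}/v at Q'+S for random S.
f_P(D_Q)/f_Q(D_P) = 78225110820408 + 3580030566895*t.
Thus e_{47}(P,Q) = 49381714634032 + 35474743971064*t.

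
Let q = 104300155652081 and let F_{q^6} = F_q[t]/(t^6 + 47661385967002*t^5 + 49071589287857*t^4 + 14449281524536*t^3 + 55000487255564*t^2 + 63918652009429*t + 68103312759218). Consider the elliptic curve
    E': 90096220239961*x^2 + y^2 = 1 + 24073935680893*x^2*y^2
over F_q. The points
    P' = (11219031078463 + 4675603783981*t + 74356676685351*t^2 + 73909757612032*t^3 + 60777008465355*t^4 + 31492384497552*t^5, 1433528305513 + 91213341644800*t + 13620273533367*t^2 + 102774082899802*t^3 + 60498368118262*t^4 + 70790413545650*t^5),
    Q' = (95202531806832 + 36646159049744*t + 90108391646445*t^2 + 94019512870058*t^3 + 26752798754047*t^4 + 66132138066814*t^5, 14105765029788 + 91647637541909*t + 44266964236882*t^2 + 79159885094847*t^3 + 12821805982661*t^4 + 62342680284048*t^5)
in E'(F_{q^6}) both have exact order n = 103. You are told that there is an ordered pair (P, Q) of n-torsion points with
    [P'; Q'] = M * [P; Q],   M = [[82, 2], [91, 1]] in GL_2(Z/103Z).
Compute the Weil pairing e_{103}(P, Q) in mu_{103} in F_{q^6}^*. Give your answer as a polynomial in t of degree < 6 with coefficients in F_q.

The 103-Weil pairing on E[103] over F_{104300155652081} is alternating-bilinear: e_{103}(P',Q') = e_{103}(P,Q)^det(M).
Hence e(P,Q) = e(P',Q')^{69} where 69 = 3^{-1} mod 103.
Edwards->Montgomery: u=(1+y)/(1-y), v=u/x -> 70992957937669v^2=u^3+8912479376743u^2+u; then x_W=16505571139767u+53795077870836: y^2=x^3+101799882500240*x+13379825368678.
Build f_{103,P'} and f_{103,Q'} via the 7-bit ladder of 103=1100111_2; evaluate at shifted divisors; quotient in F_{104300155652081^6}.
Miller gives e_{103}(P',Q') = 51392125367014 + 27007367709711*t + 72296168043283*t^2 + 32327339843742*t^3 + 39235178050933*t^4 + 89126676812646*t^5 in F_{104300155652081^6}.
Finally e_{103}(P,Q) = 22817151655544 + 88267584805386*t + 100610962255280*t^2 + 45115129042830*t^3 + 83855519248800*t^4 + 68779525364709*t^5.

22817151655544 + 88267584805386*t + 100610962255280*t^2 + 45115129042830*t^3 + 83855519248800*t^4 + 68779525364709*t^5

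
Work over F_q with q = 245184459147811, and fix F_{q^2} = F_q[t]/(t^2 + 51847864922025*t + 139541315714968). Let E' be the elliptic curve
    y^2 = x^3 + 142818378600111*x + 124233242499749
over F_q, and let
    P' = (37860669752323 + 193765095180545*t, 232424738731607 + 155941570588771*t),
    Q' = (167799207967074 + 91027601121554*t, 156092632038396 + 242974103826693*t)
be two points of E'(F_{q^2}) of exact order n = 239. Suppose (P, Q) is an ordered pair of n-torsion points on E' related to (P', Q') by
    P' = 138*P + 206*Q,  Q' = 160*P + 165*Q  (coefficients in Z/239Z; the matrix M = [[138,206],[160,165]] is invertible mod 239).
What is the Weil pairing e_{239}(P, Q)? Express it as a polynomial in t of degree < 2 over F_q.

9260217464504 + 215338123125885*t

e_{239}(aP+bQ,cP+dQ) = e_{239}(P,Q)^(ad-bc); with (a,b,c,d)=(138,206,160,165) this gives the det-239 law.
det(M) mod 239 = 87; its inverse in (Z/239)^* is 11 (check: 87*11 mod 239 = 1).
8-bit Miller (11101111) on E'/F_{245184459147811} with a'=142818378600111, b'=124233242499749: accumulate tangent/chord ratios at Q'+S and P'+S'.
Miller gives e_{239}(P',Q') = 221821750092164 + 57584451070716*t in F_{245184459147811^2}.
Hence e(P,Q) = 9260217464504 + 215338123125885*t in F_{245184459147811^2}^*.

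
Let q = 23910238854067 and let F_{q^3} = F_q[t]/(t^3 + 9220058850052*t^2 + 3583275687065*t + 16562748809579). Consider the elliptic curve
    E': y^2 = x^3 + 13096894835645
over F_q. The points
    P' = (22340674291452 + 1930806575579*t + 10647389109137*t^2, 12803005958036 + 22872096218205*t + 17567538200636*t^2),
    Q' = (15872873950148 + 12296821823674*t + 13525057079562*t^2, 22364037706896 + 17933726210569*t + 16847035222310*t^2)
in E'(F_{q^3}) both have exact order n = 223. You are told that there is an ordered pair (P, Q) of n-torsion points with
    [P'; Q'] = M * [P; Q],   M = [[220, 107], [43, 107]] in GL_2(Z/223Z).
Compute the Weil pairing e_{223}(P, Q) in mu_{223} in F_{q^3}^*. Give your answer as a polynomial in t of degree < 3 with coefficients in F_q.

e_{223}(aP+bQ,cP+dQ) = e_{223}(P,Q)^(ad-bc); with (a,b,c,d)=(220,107,43,107) this gives the det-223 law.
det M = 220*107 - 107*43 = 18939 = 207 (mod 223); 207^{-1} = 209 (mod 223).
Double-and-add over 11011111: 8-1 doublings, 7-1 additions; each step l_{T,T}/v_{2T} or l_{T,P'}/v at Q'+S for random S.
So e_{223}(P',Q') = 20522504781649 + 12832225419750*t + 455373617252*t^2.
Thus e_{223}(P,Q) = 7014506006275 + 22255514979116*t + 7640309025776*t^2.

7014506006275 + 22255514979116*t + 7640309025776*t^2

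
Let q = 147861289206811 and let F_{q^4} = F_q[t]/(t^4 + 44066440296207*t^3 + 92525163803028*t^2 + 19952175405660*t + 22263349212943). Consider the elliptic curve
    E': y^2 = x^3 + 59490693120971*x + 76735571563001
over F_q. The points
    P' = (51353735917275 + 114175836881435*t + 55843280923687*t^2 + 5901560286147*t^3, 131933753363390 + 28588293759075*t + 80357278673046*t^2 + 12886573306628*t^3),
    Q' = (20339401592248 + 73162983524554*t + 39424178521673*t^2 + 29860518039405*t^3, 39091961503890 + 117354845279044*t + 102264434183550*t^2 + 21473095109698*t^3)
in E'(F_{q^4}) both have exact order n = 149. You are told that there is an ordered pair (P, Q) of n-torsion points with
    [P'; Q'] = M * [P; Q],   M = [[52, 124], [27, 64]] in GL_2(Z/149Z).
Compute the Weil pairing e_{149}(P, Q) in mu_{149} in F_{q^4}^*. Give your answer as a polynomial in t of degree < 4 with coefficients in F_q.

36733895636908 + 112487182047151*t + 12135086023256*t^2 + 91613510478361*t^3

Alternating bilinearity on E[149] (values in mu_{149} in F_{147861289206811^4}) gives e(P',Q') = e(P,Q)^det(M).
det M = 52*64 - 124*27 = -20 = 129 (mod 149); 129^{-1} = 67 (mod 149).
Build f_{149,P'} and f_{149,Q'} via the 8-bit ladder of 149=10010101_2; evaluate at shifted divisors; quotient in F_{147861289206811^4}.
So e_{149}(P',Q') = 7598008400164 + 17985348715298*t + 64716329869319*t^2 + 94708884674818*t^3.
Thus e_{149}(P,Q) = 36733895636908 + 112487182047151*t + 12135086023256*t^2 + 91613510478361*t^3.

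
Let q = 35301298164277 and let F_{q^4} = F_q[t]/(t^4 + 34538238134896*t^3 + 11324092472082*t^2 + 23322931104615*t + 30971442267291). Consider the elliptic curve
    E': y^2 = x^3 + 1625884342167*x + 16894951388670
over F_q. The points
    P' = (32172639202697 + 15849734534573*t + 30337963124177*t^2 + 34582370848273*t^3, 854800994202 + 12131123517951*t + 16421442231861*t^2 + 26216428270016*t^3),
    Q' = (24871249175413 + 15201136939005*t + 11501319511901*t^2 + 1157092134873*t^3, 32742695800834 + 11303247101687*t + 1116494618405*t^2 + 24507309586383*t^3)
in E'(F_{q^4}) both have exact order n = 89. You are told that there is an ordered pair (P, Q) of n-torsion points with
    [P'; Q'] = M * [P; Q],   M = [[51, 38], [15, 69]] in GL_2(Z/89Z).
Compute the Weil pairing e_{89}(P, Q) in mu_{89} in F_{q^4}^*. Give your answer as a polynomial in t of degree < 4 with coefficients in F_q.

7979774587669 + 3726648294655*t + 5851229766499*t^2 + 19312682024294*t^3

Alternating bilinearity on E[89] (values in mu_{89} in F_{35301298164277^4}) gives e(P',Q') = e(P,Q)^det(M).
51*69 - 38*15 = 2949; reduced mod 89: det = 12, inverse 52.
n = 89 = (1011001)_2 (7 bits, wt 4); accumulate f_{89,P'}(Q'+S)/f_{89,P'}(S) along the 6-step ladder.
Miller gives e_{89}(P',Q') = 7623120609917 + 17669486727553*t + 691154725574*t^2 + 19729183155401*t^3 in F_{35301298164277^4}.
Hence e(P,Q) = 7979774587669 + 3726648294655*t + 5851229766499*t^2 + 19312682024294*t^3 in F_{35301298164277^4}^*.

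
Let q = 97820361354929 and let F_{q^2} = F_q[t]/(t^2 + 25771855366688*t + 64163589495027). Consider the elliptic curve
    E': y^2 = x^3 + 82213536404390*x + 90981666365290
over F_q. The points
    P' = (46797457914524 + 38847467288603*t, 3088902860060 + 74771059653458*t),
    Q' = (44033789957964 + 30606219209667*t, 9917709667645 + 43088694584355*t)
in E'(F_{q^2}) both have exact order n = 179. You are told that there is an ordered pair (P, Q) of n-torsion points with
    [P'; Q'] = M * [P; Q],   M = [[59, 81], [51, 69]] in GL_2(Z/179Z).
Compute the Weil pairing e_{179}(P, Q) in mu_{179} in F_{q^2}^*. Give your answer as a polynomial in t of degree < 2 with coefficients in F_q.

31359487690520 + 87226940928099*t

Since e_{179}(P,P)=e_{179}(Q,Q)=1 and e_{179}(Q,P)=e_{179}(P,Q)^{-1}, expanding e_{179}(59*P + 81*Q,51*P + 69*Q) leaves e(P,Q)^det(M).
Hence e(P,Q) = e(P',Q')^{176} where 176 = 119^{-1} mod 179.
8-bit Miller (10110011) on E'/F_{97820361354929} with a'=82213536404390, b'=90981666365290: accumulate tangent/chord ratios at Q'+S and P'+S'.
Miller gives e_{179}(P',Q') = 57080852618125 + 79062967761761*t in F_{97820361354929^2}.
Thus e_{179}(P,Q) = 31359487690520 + 87226940928099*t.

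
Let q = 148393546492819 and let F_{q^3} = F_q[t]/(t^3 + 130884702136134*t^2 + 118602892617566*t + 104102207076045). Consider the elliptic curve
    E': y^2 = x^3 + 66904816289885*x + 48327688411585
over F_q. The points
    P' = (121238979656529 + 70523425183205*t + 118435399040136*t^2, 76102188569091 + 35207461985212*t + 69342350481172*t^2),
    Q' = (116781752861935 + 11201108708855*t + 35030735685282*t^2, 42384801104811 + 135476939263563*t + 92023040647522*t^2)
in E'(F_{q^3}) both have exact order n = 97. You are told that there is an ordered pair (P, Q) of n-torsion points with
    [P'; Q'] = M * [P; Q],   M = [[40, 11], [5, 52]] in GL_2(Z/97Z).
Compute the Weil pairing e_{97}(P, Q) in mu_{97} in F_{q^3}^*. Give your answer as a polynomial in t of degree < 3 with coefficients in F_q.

131576016945101 + 54514563285386*t + 24396298490070*t^2

Alternating bilinearity on E[97] (values in mu_{97} in F_{148393546492819^3}) gives e(P',Q') = e(P,Q)^det(M).
det(M) mod 97 = 85; its inverse in (Z/97)^* is 8 (check: 85*8 mod 97 = 1).
Run Miller on y^2=x^3+66904816289885*x+48327688411585 over F_{148393546492819}: ladder 1100001 (7 bits); e = f_P(D_Q)/f_Q(D_P).
Miller gives e_{97}(P',Q') = 41531310092002 + 142082653241873*t + 133954457854199*t^2 in F_{148393546492819^3}.
Raise to 8: e(P,Q) = 131576016945101 + 54514563285386*t + 24396298490070*t^2 in mu_{97}.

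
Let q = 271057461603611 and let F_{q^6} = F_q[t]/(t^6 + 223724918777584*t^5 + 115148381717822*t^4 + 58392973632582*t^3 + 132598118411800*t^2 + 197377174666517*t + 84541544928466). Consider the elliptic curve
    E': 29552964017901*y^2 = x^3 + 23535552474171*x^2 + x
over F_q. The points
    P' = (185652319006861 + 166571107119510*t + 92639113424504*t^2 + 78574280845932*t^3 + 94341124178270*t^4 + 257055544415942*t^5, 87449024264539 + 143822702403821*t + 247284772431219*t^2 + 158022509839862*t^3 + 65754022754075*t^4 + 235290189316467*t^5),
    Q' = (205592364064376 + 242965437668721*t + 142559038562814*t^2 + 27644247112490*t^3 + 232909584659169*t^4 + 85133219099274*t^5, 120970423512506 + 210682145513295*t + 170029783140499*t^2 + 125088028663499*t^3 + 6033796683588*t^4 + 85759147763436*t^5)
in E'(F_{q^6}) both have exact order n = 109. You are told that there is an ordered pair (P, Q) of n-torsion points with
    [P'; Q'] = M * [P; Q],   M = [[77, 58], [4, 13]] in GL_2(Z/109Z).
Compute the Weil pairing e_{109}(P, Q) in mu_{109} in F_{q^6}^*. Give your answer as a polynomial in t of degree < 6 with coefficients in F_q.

116144103590001 + 231114395197397*t + 18535063442254*t^2 + 113904869002177*t^3 + 126711695526006*t^4 + 174411929801492*t^5

e_{109}(aP+bQ,cP+dQ) = e_{109}(P,Q)^(ad-bc); with (a,b,c,d)=(77,58,4,13) this gives the det-109 law.
So e_{109}(P,Q) = e_{109}(P',Q')^{91}, since 6*91 = 1 mod 109.
Undo Montgomery via alpha=233238091462764, beta=50769943025294: (a',b')=(193690117979110,101102896293146) over F_{271057461603611}.
Build f_{109,P'} and f_{109,Q'} via the 7-bit ladder of 109=1101101_2; evaluate at shifted divisors; quotient in F_{271057461603611^6}.
Result: e(P',Q') = 150409746536681 + 216464110058600*t + 95272073095868*t^2 + 72123819051258*t^3 + 64183292386953*t^4 + 49868198701400*t^5.
Thus e_{109}(P,Q) = 116144103590001 + 231114395197397*t + 18535063442254*t^2 + 113904869002177*t^3 + 126711695526006*t^4 + 174411929801492*t^5.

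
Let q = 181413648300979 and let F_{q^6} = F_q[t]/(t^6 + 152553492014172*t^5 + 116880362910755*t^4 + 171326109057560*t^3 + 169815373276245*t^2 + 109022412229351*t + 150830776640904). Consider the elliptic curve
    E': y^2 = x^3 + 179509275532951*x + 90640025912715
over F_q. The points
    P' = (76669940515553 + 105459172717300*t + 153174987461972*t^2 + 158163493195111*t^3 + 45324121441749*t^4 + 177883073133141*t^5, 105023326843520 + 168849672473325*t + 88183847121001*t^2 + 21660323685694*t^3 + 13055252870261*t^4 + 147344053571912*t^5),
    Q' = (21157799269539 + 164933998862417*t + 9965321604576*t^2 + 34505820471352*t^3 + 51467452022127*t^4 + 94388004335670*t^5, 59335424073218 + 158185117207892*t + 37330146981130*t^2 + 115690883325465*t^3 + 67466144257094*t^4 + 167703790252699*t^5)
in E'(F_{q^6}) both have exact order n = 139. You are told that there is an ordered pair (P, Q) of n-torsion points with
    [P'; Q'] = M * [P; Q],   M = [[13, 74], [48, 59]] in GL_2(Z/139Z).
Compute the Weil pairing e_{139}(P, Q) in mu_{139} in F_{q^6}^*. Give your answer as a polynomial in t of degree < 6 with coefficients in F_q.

Since e_{139}(P,P)=e_{139}(Q,Q)=1 and e_{139}(Q,P)=e_{139}(P,Q)^{-1}, expanding e_{139}(13*P + 74*Q,48*P + 59*Q) leaves e(P,Q)^det(M).
det(M) mod 139 = 134; its inverse in (Z/139)^* is 111 (check: 134*111 mod 139 = 1).
Miller loop for e_{139} over F_{181413648300979^6}: bits of 139 = 10001011; 7 double steps + 3 add steps, l/v at each.
The quotient is 40984781727267 + 39389068679908*t + 171931905996863*t^2 + 42081061621341*t^3 + 97525185362247*t^4 + 45415937221261*t^5.
e_{139}(P,Q) = (40984781727267 + 39389068679908*t + 171931905996863*t^2 + 42081061621341*t^3 + 97525185362247*t^4 + 45415937221261*t^5)^{111} = 103212361487071 + 55530139334813*t + 159057052194897*t^2 + 177041824870065*t^3 + 108513479091019*t^4 + 172695661552487*t^5.

103212361487071 + 55530139334813*t + 159057052194897*t^2 + 177041824870065*t^3 + 108513479091019*t^4 + 172695661552487*t^5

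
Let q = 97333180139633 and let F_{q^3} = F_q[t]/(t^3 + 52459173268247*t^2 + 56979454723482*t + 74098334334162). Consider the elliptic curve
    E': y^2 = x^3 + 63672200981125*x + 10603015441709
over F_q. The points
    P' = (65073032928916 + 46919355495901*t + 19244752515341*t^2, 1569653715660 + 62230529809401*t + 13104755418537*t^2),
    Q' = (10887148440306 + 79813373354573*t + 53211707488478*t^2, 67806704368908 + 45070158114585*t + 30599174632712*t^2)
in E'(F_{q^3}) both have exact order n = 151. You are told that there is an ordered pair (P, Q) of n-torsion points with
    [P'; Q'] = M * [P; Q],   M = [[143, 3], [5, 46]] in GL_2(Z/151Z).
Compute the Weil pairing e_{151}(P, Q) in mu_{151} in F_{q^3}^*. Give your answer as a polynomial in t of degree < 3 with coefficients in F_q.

Since e_{151}(P,P)=e_{151}(Q,Q)=1 and e_{151}(Q,P)=e_{151}(P,Q)^{-1}, expanding e_{151}(143*P + 3*Q,5*P + 46*Q) leaves e(P,Q)^det(M).
Hence e(P,Q) = e(P',Q')^{41} where 41 = 70^{-1} mod 151.
n = 151 = (10010111)_2 (8 bits, wt 5); accumulate f_{151,P'}(Q'+S)/f_{151,P'}(S) along the 7-step ladder.
e_{151}(P',Q') = 674776599888 + 65324952851844*t + 4851697452234*t^2.
(674776599888 + 65324952851844*t + 4851697452234*t^2)^{41} mod (97333180139633,f) = 79553962952392 + 60915949368051*t + 71048039263637*t^2.

79553962952392 + 60915949368051*t + 71048039263637*t^2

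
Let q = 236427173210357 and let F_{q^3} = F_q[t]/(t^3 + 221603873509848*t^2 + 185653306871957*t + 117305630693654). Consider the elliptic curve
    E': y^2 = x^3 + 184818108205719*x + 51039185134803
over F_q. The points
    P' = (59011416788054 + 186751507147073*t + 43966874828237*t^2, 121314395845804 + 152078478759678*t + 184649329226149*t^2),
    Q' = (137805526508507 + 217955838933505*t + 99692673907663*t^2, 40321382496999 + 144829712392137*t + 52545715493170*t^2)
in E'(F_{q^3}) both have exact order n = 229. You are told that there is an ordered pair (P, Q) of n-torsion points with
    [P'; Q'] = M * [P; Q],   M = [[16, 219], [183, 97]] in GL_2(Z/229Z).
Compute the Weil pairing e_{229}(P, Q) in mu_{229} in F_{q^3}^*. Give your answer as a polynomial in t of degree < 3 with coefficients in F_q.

85551207484719 + 81901815086449*t + 72620914228672*t^2

The 229-Weil pairing on E[229] over F_{236427173210357} is alternating-bilinear: e_{229}(P',Q') = e_{229}(P,Q)^det(M).
det M = 16*97 - 219*183 = -38525 = 176 (mod 229); 176^{-1} = 108 (mod 229).
8-bit Miller (11100101) on E'/F_{236427173210357} with a'=184818108205719, b'=51039185134803: accumulate tangent/chord ratios at Q'+S and P'+S'.
Miller gives e_{229}(P',Q') = 120940452710119 + 154136237024388*t + 88583350340641*t^2 in F_{236427173210357^3}.
(120940452710119 + 154136237024388*t + 88583350340641*t^2)^{108} mod (236427173210357,f) = 85551207484719 + 81901815086449*t + 72620914228672*t^2.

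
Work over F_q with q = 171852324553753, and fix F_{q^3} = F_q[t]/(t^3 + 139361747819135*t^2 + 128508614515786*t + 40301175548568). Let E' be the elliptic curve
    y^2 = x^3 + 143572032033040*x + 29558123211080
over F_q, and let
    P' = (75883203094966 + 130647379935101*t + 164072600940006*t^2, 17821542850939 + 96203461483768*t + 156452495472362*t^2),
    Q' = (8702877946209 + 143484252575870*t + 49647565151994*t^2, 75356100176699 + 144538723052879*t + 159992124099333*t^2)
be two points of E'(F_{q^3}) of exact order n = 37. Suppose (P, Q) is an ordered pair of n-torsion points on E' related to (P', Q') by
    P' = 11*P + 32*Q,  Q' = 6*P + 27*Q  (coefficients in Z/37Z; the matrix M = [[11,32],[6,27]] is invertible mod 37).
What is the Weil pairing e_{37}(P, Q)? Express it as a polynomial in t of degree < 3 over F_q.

39971399392850 + 114912490932727*t + 78881869621589*t^2

Since e_{37}(P,P)=e_{37}(Q,Q)=1 and e_{37}(Q,P)=e_{37}(P,Q)^{-1}, expanding e_{37}(11*P + 32*Q,6*P + 27*Q) leaves e(P,Q)^det(M).
Hence e(P,Q) = e(P',Q')^{6} where 6 = 31^{-1} mod 37.
Build f_{37,P'} and f_{37,Q'} via the 6-bit ladder of 37=100101_2; evaluate at shifted divisors; quotient in F_{171852324553753^3}.
Miller gives e_{37}(P',Q') = 48517903222566 + 63942769938520*t + 12054219459188*t^2 in F_{171852324553753^3}.
Finally e_{37}(P,Q) = 39971399392850 + 114912490932727*t + 78881869621589*t^2.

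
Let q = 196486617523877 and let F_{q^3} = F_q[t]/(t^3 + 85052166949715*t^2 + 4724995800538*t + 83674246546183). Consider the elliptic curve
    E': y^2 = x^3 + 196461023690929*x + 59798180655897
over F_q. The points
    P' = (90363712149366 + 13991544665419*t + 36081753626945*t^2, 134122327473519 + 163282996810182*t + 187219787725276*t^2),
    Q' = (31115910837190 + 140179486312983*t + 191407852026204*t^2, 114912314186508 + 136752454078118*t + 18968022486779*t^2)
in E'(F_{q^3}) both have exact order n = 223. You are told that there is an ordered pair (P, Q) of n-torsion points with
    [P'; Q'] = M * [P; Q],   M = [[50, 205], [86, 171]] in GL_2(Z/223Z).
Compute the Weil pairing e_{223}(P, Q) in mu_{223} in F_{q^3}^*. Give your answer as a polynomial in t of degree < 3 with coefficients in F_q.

169653276862621 + 62533180427227*t + 805962709919*t^2

Under M = [[50,205],[86,171]] in GL_2(Z/223), e_{223}(P',Q') = e_{223}(P,Q)^(50*171-205*86 mod 223).
det(M) mod 223 = 63; its inverse in (Z/223)^* is 177 (check: 63*177 mod 223 = 1).
Build f_{223,P'} and f_{223,Q'} via the 8-bit ladder of 223=11011111_2; evaluate at shifted divisors; quotient in F_{196486617523877^3}.
So e_{223}(P',Q') = 162027575519717 + 65627857372049*t + 13521815371873*t^2.
Raise to 177: e(P,Q) = 169653276862621 + 62533180427227*t + 805962709919*t^2 in mu_{223}.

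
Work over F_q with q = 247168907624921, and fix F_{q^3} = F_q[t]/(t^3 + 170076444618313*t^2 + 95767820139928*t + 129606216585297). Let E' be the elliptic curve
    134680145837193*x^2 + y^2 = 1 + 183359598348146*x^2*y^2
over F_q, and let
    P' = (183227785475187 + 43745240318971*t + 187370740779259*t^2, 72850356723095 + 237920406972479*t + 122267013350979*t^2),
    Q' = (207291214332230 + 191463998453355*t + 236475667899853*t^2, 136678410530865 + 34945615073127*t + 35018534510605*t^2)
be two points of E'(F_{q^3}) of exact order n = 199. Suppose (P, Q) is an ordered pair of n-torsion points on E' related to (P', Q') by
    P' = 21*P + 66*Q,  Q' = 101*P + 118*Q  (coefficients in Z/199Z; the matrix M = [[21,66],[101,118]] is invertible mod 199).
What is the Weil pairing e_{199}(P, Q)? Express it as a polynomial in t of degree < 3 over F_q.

104518192750342 + 5299934258499*t + 141023054426806*t^2

e_{199} is bilinear + alternating on E[199], so e_{199}(21*P + 66*Q, 101*P + 118*Q) = e_{199}(P,Q)^(21*118-66*101).
So e_{199}(P,Q) = e_{199}(P',Q')^{22}, since 190*22 = 1 mod 199.
Edwards a_E,d_E -> Montgomery A=245165624064341,B=42449107725550 -> Weierstrass 74362356231423,100811075817272 via alpha=11811806093403,beta=49622363778492.
Build f_{199,P'} and f_{199,Q'} via the 8-bit ladder of 199=11000111_2; evaluate at shifted divisors; quotient in F_{247168907624921^3}.
Miller gives e_{199}(P',Q') = 151812460905872 + 78256365612445*t + 57089196943146*t^2 in F_{247168907624921^3}.
Finally e_{199}(P,Q) = 104518192750342 + 5299934258499*t + 141023054426806*t^2.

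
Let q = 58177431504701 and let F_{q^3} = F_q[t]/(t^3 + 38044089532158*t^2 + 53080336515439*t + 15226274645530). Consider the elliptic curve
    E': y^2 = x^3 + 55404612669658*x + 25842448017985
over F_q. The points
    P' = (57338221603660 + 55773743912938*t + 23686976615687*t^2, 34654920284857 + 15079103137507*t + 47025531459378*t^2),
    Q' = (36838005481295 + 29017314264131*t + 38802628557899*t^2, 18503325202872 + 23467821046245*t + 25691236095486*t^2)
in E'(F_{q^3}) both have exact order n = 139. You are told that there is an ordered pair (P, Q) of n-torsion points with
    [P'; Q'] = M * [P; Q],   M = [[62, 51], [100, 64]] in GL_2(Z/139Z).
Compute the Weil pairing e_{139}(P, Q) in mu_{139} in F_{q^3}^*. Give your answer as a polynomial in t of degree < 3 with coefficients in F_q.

e_{139} is bilinear + alternating on E[139], so e_{139}(62*P + 51*Q, 100*P + 64*Q) = e_{139}(P,Q)^(62*64-51*100).
62*64 - 51*100 = -1132; reduced mod 139: det = 119, inverse 132.
Double-and-add over 10001011: 8-1 doublings, 4-1 additions; each step l_{T,T}/v_{2T} or l_{T,P'}/v at Q'+S for random S.
Miller gives e_{139}(P',Q') = 6747542654838 + 17461805171897*t + 5247377329076*t^2 in F_{58177431504701^3}.
(6747542654838 + 17461805171897*t + 5247377329076*t^2)^{132} mod (58177431504701,f) = 51222782328412 + 54418751381483*t + 35554647842664*t^2.

51222782328412 + 54418751381483*t + 35554647842664*t^2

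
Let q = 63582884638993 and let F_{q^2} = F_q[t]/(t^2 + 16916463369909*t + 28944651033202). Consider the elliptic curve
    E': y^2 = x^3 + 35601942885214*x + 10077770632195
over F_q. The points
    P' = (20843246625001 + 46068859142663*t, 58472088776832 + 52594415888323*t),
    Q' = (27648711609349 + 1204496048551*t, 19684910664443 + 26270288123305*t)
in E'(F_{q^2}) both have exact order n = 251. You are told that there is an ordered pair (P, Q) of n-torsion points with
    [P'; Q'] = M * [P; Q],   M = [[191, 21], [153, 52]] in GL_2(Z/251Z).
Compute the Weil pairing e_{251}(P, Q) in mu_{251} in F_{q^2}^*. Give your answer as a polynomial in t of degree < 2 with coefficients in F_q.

Since e_{251}(P,P)=e_{251}(Q,Q)=1 and e_{251}(Q,P)=e_{251}(P,Q)^{-1}, expanding e_{251}(191*P + 21*Q,153*P + 52*Q) leaves e(P,Q)^det(M).
So e_{251}(P,Q) = e_{251}(P',Q')^{238}, since 193*238 = 1 mod 251.
Double-and-add over 11111011: 8-1 doublings, 7-1 additions; each step l_{T,T}/v_{2T} or l_{T,P'}/v at Q'+S for random S.
f_P(D_Q)/f_Q(D_P) = 54927835671408 + 58808628144004*t.
(54927835671408 + 58808628144004*t)^{238} mod (63582884638993,f) = 23467671673637 + 43327126402218*t.

23467671673637 + 43327126402218*t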